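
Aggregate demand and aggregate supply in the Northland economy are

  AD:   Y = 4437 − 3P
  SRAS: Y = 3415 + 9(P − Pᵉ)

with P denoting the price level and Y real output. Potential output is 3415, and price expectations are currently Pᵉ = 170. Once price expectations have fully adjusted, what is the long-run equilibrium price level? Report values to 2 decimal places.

Short run: with Pᵉ = 170, SRAS is Y = 1885 + 9P. Setting AD = SRAS gives 2552 = 12P, so P = 212.67 and Y = 4437 − 3P = 3799.00.
Output 3799.00 is above potential 3415, so over time expected prices rise and SRAS shifts left until Y returns to 3415.
Long run: Y = 3415 on the AD curve gives 3415 = 4437 − 3P, so P = 340.67.

Long-run P = 340.67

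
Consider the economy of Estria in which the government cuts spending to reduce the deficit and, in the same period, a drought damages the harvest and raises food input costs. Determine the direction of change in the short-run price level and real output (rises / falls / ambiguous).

The first event is a negative demand shock: AD shifts left, which by itself pushes P down and Y down.
The second is an adverse supply shock: SRAS shifts left, which by itself pushes P up and Y down.
The two shocks push P in opposite directions, so the effect on P is ambiguous. Both shocks push Y down, so Y falls.

Price level: ambiguous; output: falls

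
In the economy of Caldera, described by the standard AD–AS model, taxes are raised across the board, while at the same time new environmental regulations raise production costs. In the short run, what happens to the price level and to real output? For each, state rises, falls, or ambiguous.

Price level: ambiguous; output: falls

The first event is a negative demand shock: AD shifts left, which by itself pushes P down and Y down.
The second is an adverse supply shock: SRAS shifts left, which by itself pushes P up and Y down.
The two shocks push P in opposite directions, so the effect on P is ambiguous. Both shocks push Y down, so Y falls.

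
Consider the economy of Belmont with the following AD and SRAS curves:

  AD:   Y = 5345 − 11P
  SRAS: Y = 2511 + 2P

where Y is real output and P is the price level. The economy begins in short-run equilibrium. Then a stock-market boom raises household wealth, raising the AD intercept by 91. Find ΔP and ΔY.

ΔP = +7, ΔY = +14

This is a positive demand shock: AD shifts right.
New AD: Y = 5436 − 11P.
Set AD = SRAS: 5436 − 11P = 2511 + 2P, so 2925 = 13P and P = 225.
Y = 5436 − 11·225 = 2961.
Initially P = 218, Y = 2947, so ΔP = +7 and ΔY = +14.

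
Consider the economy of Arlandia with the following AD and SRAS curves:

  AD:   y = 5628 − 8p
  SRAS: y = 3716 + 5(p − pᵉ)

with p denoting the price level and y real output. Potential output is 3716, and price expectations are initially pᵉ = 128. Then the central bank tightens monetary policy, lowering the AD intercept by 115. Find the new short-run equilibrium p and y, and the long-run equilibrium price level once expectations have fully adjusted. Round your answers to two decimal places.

Short run: p = 187.46, y = 4013.31. Long run: p = 224.63.

AD shifts left: new AD is y = 5513 − 8p. With pᵉ = 128, SRAS is y = 3076 + 5p.
Short run: 5513 − 8p = 3076 + 5p gives 2437 = 13p, so p = 187.46 and y = 5513 − 8p = 4013.31.
y = 4013.31 is above potential 3716; expectations adjust and SRAS shifts left until y = 3716.
Long run: on the new AD curve, 3716 = 5513 − 8p gives p = 224.63.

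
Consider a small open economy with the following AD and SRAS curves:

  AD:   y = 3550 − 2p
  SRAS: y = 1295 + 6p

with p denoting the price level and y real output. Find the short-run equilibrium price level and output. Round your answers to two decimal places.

Set AD = SRAS: 3550 − 2p = 1295 + 6p, so 2255 = 8p and p = 281.88.
Substituting into AD, y = 3550 − 2p = 2986.25.

p = 281.88, y = 2986.25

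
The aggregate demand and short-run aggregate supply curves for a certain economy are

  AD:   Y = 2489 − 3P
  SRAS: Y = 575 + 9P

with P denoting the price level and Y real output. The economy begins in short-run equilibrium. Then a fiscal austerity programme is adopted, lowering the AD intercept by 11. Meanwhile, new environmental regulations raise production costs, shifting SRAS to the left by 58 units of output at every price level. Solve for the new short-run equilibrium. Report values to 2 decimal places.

P = 163.42, Y = 1987.75

After both shocks: AD is Y = 2478 − 3P and SRAS is Y = 517 + 9P.
Setting them equal: 1961 = 12P, so P = 163.42.
Substituting into AD, Y = 1987.75.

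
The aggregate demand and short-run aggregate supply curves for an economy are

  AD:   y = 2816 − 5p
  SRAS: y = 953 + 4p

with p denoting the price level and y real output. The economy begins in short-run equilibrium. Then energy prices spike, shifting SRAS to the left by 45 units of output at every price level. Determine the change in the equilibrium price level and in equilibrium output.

Δp = +5, Δy = -25

This is a negative supply shock: SRAS shifts left.
New SRAS: y = 908 + 4p.
Set AD = SRAS: 2816 − 5p = 908 + 4p, so 1908 = 9p and p = 212.
y = 2816 − 5·212 = 1756.
Initially p = 207, y = 1781, so Δp = +5 and Δy = -25.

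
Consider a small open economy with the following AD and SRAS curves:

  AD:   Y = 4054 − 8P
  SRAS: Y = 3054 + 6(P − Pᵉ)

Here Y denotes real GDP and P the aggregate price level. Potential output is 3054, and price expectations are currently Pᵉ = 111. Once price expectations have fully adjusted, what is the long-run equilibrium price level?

Long-run P = 125

Short run: with Pᵉ = 111, SRAS is Y = 2388 + 6P. Setting AD = SRAS gives 1666 = 14P, so P = 119 and Y = 4054 − 8·119 = 3102.
Output 3102 is above potential 3054, so over time expected prices rise and SRAS shifts left until Y returns to 3054.
Long run: Y = 3054 on the AD curve gives 3054 = 4054 − 8P, so P = 125.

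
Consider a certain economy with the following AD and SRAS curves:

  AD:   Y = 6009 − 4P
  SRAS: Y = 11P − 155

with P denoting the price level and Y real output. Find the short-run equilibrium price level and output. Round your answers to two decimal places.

Set AD = SRAS: 6009 − 4P = 11P − 155, so 6164 = 15P and P = 410.93.
Substituting into AD, Y = 6009 − 4P = 4365.27.

P = 410.93, Y = 4365.27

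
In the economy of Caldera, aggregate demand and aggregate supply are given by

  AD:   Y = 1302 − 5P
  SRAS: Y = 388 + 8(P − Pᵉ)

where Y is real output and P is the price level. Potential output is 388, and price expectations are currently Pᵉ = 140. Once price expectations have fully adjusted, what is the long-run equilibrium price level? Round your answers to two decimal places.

Short run: with Pᵉ = 140, SRAS is Y = 8P − 732. Setting AD = SRAS gives 2034 = 13P, so P = 156.46 and Y = 1302 − 5P = 519.69.
Output 519.69 is above potential 388, so over time expected prices rise and SRAS shifts left until Y returns to 388.
Long run: Y = 388 on the AD curve gives 388 = 1302 − 5P, so P = 182.80.

Long-run P = 182.80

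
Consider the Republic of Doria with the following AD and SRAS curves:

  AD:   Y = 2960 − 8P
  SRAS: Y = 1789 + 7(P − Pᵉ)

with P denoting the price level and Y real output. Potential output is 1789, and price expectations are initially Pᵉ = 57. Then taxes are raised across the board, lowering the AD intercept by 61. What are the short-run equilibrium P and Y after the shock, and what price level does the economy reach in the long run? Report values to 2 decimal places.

Short run: P = 100.60, Y = 2094.20. Long run: P = 138.75.

AD shifts left: new AD is Y = 2899 − 8P. With Pᵉ = 57, SRAS is Y = 1390 + 7P.
Short run: 2899 − 8P = 1390 + 7P gives 1509 = 15P, so P = 100.60 and Y = 2899 − 8P = 2094.20.
Y = 2094.20 is above potential 1789; expectations adjust and SRAS shifts left until Y = 1789.
Long run: on the new AD curve, 1789 = 2899 − 8P gives P = 138.75.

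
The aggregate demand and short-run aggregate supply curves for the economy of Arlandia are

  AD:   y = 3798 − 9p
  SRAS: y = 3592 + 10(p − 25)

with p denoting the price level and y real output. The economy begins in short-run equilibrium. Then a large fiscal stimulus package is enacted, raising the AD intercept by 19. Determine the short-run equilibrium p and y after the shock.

p = 25, y = 3592

This is a positive demand shock: AD shifts right.
New AD: y = 3817 − 9p.
SRAS can be written y = 3342 + 10p.
Set AD = SRAS: 3817 − 9p = 3342 + 10p, so 475 = 19p and p = 25.
y = 3817 − 9·25 = 3592.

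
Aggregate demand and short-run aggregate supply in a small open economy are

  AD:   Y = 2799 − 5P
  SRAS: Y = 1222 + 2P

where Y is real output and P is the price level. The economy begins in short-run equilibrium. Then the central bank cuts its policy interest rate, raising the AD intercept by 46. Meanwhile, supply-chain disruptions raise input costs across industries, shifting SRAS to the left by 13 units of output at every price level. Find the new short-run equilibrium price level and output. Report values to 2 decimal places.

After both shocks: AD is Y = 2845 − 5P and SRAS is Y = 1209 + 2P.
Setting them equal: 1636 = 7P, so P = 233.71.
Substituting into AD, Y = 1676.43.

P = 233.71, Y = 1676.43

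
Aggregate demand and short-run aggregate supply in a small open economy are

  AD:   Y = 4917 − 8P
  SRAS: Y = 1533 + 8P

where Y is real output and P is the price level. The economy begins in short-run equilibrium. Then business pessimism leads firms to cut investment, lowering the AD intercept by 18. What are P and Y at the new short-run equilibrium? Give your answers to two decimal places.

P = 210.38, Y = 3216.00

This is a negative demand shock: AD shifts left.
New AD: Y = 4899 − 8P.
Set AD = SRAS: 4899 − 8P = 1533 + 8P, so 3366 = 16P and P = 210.38.
Substituting into AD, Y = 3216.00.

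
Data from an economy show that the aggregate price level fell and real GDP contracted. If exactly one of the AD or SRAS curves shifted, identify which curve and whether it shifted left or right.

P fell and Y fell. An AD shift moves P and Y in the same direction; an SRAS shift moves them in opposite directions.
Here P and Y moved in the same direction, so the AD curve shifted.
Since Y fell, AD shifted left.

AD shifted left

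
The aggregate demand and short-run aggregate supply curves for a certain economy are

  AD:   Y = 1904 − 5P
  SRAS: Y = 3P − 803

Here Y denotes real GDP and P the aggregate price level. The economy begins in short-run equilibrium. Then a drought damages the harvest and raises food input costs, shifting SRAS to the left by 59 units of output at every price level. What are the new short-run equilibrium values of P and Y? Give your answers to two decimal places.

P = 345.75, Y = 175.25

This is a negative supply shock: SRAS shifts left.
New SRAS: Y = 3P − 862.
Set AD = SRAS: 1904 − 5P = 3P − 862, so 2766 = 8P and P = 345.75.
Substituting into AD, Y = 175.25.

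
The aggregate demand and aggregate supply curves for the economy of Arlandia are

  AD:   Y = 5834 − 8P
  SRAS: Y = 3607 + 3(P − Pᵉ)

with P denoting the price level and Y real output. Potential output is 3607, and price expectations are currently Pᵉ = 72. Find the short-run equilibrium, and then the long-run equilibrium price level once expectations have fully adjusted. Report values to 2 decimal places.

Short run: with Pᵉ = 72, SRAS is Y = 3391 + 3P. Setting AD = SRAS gives 2443 = 11P, so P = 222.09 and Y = 5834 − 8P = 4057.27.
Output 4057.27 is above potential 3607, so over time expected prices rise and SRAS shifts left until Y returns to 3607.
Long run: Y = 3607 on the AD curve gives 3607 = 5834 − 8P, so P = 278.38.

Short run: P = 222.09, Y = 4057.27. Long run: P = 278.38.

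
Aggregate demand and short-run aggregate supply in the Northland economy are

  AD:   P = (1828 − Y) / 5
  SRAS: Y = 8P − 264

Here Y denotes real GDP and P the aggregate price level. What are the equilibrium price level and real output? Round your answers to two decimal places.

P = 160.92, Y = 1023.38

Rearrange AD to Y = 1828 − 5P.
Set AD = SRAS: 1828 − 5P = 8P − 264, so 2092 = 13P and P = 160.92.
Substituting into AD, Y = 1828 − 5P = 1023.38.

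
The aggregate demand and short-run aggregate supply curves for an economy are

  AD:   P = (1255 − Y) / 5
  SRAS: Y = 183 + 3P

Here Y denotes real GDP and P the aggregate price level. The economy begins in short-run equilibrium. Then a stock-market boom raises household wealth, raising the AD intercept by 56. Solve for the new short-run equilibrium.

This is a positive demand shock: AD shifts right.
New AD: Y = 1311 − 5P.
Set AD = SRAS: 1311 − 5P = 183 + 3P, so 1128 = 8P and P = 141.
Y = 1311 − 5·141 = 606.

P = 141, Y = 606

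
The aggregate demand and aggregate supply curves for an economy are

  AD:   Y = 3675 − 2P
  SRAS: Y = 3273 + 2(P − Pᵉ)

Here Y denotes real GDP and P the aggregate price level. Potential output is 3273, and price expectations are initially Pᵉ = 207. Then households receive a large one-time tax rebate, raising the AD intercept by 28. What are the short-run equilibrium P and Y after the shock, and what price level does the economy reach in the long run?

AD shifts right: new AD is Y = 3703 − 2P. With Pᵉ = 207, SRAS is Y = 2859 + 2P.
Short run: 3703 − 2P = 2859 + 2P gives 844 = 4P, so P = 211 and Y = 3703 − 2·211 = 3281.
Y = 3281 is above potential 3273; expectations adjust and SRAS shifts left until Y = 3273.
Long run: on the new AD curve, 3273 = 3703 − 2P gives P = 215.

Short run: P = 211, Y = 3281. Long run: P = 215.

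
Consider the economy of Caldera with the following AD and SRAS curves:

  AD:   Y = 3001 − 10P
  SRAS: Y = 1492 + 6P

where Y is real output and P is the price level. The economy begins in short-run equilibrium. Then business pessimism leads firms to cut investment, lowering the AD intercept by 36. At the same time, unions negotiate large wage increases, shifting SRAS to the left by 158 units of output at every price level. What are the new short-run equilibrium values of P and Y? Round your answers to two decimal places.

P = 101.94, Y = 1945.63

After both shocks: AD is Y = 2965 − 10P and SRAS is Y = 1334 + 6P.
Setting them equal: 1631 = 16P, so P = 101.94.
Substituting into AD, Y = 1945.63.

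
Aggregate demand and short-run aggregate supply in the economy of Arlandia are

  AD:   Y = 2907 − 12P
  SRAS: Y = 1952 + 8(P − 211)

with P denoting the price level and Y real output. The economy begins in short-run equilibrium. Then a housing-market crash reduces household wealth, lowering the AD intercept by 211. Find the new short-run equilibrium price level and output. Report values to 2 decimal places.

P = 121.60, Y = 1236.80

This is a negative demand shock: AD shifts left.
New AD: Y = 2696 − 12P.
SRAS can be written Y = 264 + 8P.
Set AD = SRAS: 2696 − 12P = 264 + 8P, so 2432 = 20P and P = 121.60.
Substituting into AD, Y = 1236.80.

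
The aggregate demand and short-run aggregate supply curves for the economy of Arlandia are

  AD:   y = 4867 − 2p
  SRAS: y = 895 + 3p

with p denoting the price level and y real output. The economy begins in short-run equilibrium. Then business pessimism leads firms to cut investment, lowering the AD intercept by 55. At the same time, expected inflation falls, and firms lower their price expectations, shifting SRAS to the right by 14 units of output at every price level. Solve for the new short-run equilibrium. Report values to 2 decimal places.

After both shocks: AD is y = 4812 − 2p and SRAS is y = 909 + 3p.
Setting them equal: 3903 = 5p, so p = 780.60.
Substituting into AD, y = 3250.80.

p = 780.60, y = 3250.80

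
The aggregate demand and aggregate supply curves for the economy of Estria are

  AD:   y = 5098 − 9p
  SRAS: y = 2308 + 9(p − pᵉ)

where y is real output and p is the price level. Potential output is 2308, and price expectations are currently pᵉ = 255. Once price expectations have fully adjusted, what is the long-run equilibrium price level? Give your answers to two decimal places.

Long-run p = 310.00

Short run: with pᵉ = 255, SRAS is y = 13 + 9p. Setting AD = SRAS gives 5085 = 18p, so p = 282.50 and y = 5098 − 9p = 2555.50.
Output 2555.50 is above potential 2308, so over time expected prices rise and SRAS shifts left until y returns to 2308.
Long run: y = 2308 on the AD curve gives 2308 = 5098 − 9p, so p = 310.00.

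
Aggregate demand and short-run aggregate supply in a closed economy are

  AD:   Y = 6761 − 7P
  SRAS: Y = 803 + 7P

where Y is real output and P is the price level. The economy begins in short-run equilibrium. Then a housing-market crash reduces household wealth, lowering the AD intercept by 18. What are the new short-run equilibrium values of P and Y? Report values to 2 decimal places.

P = 424.29, Y = 3773.00

This is a negative demand shock: AD shifts left.
New AD: Y = 6743 − 7P.
Set AD = SRAS: 6743 − 7P = 803 + 7P, so 5940 = 14P and P = 424.29.
Substituting into AD, Y = 3773.00.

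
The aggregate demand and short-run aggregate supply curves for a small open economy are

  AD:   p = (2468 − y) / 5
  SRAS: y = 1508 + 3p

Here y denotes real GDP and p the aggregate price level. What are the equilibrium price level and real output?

p = 120, y = 1868

Rearrange AD to y = 2468 − 5p.
Set AD = SRAS: 2468 − 5p = 1508 + 3p, so 960 = 8p and p = 120.
Then y = 2468 − 5·120 = 1868.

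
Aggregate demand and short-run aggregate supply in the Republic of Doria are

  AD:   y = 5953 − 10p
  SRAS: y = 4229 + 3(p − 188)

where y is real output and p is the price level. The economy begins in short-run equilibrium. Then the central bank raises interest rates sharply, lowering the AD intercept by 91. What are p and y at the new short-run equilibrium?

p = 169, y = 4172

This is a negative demand shock: AD shifts left.
New AD: y = 5862 − 10p.
SRAS can be written y = 3665 + 3p.
Set AD = SRAS: 5862 − 10p = 3665 + 3p, so 2197 = 13p and p = 169.
y = 5862 − 10·169 = 4172.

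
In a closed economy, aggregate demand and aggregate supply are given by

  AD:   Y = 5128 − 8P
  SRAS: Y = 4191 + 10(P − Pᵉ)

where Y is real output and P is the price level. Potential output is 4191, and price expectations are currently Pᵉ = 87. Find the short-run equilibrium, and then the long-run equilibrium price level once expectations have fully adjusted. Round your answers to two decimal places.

Short run: P = 100.39, Y = 4324.89. Long run: P = 117.13.

Short run: with Pᵉ = 87, SRAS is Y = 3321 + 10P. Setting AD = SRAS gives 1807 = 18P, so P = 100.39 and Y = 5128 − 8P = 4324.89.
Output 4324.89 is above potential 4191, so over time expected prices rise and SRAS shifts left until Y returns to 4191.
Long run: Y = 4191 on the AD curve gives 4191 = 5128 − 8P, so P = 117.13.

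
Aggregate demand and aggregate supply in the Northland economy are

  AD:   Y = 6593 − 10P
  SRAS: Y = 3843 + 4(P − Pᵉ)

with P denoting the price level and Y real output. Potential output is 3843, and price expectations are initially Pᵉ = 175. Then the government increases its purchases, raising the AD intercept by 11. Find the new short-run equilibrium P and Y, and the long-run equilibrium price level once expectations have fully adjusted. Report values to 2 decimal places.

Short run: P = 247.21, Y = 4131.86. Long run: P = 276.10.

AD shifts right: new AD is Y = 6604 − 10P. With Pᵉ = 175, SRAS is Y = 3143 + 4P.
Short run: 6604 − 10P = 3143 + 4P gives 3461 = 14P, so P = 247.21 and Y = 6604 − 10P = 4131.86.
Y = 4131.86 is above potential 3843; expectations adjust and SRAS shifts left until Y = 3843.
Long run: on the new AD curve, 3843 = 6604 − 10P gives P = 276.10.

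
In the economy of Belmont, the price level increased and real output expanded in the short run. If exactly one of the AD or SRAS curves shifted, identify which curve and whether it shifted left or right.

P rose and Y rose. An AD shift moves P and Y in the same direction; an SRAS shift moves them in opposite directions.
Here P and Y moved in the same direction, so the AD curve shifted.
Since Y rose, AD shifted right.

AD shifted right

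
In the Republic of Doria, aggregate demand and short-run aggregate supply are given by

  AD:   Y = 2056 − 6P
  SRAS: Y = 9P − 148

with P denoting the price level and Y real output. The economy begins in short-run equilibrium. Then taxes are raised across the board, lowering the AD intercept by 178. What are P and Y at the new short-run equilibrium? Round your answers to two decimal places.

This is a negative demand shock: AD shifts left.
New AD: Y = 1878 − 6P.
Set AD = SRAS: 1878 − 6P = 9P − 148, so 2026 = 15P and P = 135.07.
Substituting into AD, Y = 1067.60.

P = 135.07, Y = 1067.60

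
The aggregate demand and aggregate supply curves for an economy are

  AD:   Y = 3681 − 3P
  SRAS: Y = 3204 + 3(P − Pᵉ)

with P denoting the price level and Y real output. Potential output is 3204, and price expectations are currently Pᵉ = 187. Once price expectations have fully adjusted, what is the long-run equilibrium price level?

Short run: with Pᵉ = 187, SRAS is Y = 2643 + 3P. Setting AD = SRAS gives 1038 = 6P, so P = 173 and Y = 3681 − 3·173 = 3162.
Output 3162 is below potential 3204, so over time expected prices fall and SRAS shifts right until Y returns to 3204.
Long run: Y = 3204 on the AD curve gives 3204 = 3681 − 3P, so P = 159.

Long-run P = 159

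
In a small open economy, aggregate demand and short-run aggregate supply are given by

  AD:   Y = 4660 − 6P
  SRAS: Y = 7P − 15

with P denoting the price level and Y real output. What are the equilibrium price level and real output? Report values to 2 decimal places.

P = 359.62, Y = 2502.31

Set AD = SRAS: 4660 − 6P = 7P − 15, so 4675 = 13P and P = 359.62.
Substituting into AD, Y = 4660 − 6P = 2502.31.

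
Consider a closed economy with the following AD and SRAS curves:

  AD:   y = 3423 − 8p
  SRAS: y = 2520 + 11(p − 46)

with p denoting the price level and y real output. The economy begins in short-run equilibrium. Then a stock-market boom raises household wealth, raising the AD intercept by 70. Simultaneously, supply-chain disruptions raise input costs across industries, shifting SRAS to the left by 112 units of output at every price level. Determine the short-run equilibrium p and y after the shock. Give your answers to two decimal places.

p = 83.74, y = 2823.11

After both shocks: AD is y = 3493 − 8p and SRAS is y = 1902 + 11p.
Setting them equal: 1591 = 19p, so p = 83.74.
Substituting into AD, y = 2823.11.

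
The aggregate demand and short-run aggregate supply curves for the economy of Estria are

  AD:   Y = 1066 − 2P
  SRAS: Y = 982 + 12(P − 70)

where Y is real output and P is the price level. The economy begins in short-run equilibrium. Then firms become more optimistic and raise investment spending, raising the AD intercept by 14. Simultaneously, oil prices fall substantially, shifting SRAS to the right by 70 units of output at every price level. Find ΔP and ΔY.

After both shocks: AD is Y = 1080 − 2P and SRAS is Y = 212 + 12P.
Setting them equal: 868 = 14P, so P = 62.
Y = 1080 − 2·62 = 956.
Initially P = 66, Y = 934, so ΔP = -4 and ΔY = +22.

ΔP = -4, ΔY = +22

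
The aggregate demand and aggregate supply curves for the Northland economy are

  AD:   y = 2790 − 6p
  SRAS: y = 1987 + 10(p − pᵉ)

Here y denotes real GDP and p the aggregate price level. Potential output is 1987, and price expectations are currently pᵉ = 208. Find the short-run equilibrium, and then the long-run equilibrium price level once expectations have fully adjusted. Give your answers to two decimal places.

Short run: with pᵉ = 208, SRAS is y = 10p − 93. Setting AD = SRAS gives 2883 = 16p, so p = 180.19 and y = 2790 − 6p = 1708.88.
Output 1708.88 is below potential 1987, so over time expected prices fall and SRAS shifts right until y returns to 1987.
Long run: y = 1987 on the AD curve gives 1987 = 2790 − 6p, so p = 133.83.

Short run: p = 180.19, y = 1708.88. Long run: p = 133.83.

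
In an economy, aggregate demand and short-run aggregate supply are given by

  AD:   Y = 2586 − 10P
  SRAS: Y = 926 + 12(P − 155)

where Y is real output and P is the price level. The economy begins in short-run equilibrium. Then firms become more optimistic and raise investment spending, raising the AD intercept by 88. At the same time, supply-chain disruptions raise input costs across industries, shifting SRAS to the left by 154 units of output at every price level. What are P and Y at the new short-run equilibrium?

P = 171, Y = 964

After both shocks: AD is Y = 2674 − 10P and SRAS is Y = 12P − 1088.
Setting them equal: 3762 = 22P, so P = 171.
Y = 2674 − 10·171 = 964.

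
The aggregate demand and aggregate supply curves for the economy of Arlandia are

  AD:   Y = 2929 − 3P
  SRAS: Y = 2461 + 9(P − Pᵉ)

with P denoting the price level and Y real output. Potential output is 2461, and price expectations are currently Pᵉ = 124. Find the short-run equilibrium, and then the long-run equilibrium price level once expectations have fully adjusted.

Short run: P = 132, Y = 2533. Long run: P = 156.

Short run: with Pᵉ = 124, SRAS is Y = 1345 + 9P. Setting AD = SRAS gives 1584 = 12P, so P = 132 and Y = 2929 − 3·132 = 2533.
Output 2533 is above potential 2461, so over time expected prices rise and SRAS shifts left until Y returns to 2461.
Long run: Y = 2461 on the AD curve gives 2461 = 2929 − 3P, so P = 156.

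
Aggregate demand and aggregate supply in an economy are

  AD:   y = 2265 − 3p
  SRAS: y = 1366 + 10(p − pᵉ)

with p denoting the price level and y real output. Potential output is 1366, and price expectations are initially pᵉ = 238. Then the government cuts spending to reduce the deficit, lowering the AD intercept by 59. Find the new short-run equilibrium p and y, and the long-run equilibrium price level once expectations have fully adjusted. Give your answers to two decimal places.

AD shifts left: new AD is y = 2206 − 3p. With pᵉ = 238, SRAS is y = 10p − 1014.
Short run: 2206 − 3p = 10p − 1014 gives 3220 = 13p, so p = 247.69 and y = 2206 − 3p = 1462.92.
y = 1462.92 is above potential 1366; expectations adjust and SRAS shifts left until y = 1366.
Long run: on the new AD curve, 1366 = 2206 − 3p gives p = 280.00.

Short run: p = 247.69, y = 1462.92. Long run: p = 280.00.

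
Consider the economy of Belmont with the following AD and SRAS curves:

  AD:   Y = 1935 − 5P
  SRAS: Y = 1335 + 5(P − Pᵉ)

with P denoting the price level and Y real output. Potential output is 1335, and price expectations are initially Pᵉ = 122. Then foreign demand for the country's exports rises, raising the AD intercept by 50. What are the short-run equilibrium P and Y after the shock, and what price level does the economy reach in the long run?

Short run: P = 126, Y = 1355. Long run: P = 130.

AD shifts right: new AD is Y = 1985 − 5P. With Pᵉ = 122, SRAS is Y = 725 + 5P.
Short run: 1985 − 5P = 725 + 5P gives 1260 = 10P, so P = 126 and Y = 1985 − 5·126 = 1355.
Y = 1355 is above potential 1335; expectations adjust and SRAS shifts left until Y = 1335.
Long run: on the new AD curve, 1335 = 1985 − 5P gives P = 130.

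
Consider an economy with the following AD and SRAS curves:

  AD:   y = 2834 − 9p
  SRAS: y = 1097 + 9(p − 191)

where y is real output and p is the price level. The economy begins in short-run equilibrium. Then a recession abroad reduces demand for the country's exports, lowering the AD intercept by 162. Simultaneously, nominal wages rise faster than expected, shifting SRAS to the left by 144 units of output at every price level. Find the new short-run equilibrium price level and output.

p = 191, y = 953

After both shocks: AD is y = 2672 − 9p and SRAS is y = 9p − 766.
Setting them equal: 3438 = 18p, so p = 191.
y = 2672 − 9·191 = 953.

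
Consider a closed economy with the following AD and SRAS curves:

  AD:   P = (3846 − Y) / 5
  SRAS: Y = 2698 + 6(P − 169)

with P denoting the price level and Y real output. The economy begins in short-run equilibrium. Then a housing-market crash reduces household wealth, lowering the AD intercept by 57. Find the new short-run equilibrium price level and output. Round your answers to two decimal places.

This is a negative demand shock: AD shifts left.
New AD: Y = 3789 − 5P.
SRAS can be written Y = 1684 + 6P.
Set AD = SRAS: 3789 − 5P = 1684 + 6P, so 2105 = 11P and P = 191.36.
Substituting into AD, Y = 2832.18.

P = 191.36, Y = 2832.18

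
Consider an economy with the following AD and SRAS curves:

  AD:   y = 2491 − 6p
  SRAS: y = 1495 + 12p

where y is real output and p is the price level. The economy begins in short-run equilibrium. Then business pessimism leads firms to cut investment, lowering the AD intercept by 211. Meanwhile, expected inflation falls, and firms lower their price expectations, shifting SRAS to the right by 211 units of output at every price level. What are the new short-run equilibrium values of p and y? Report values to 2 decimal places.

After both shocks: AD is y = 2280 − 6p and SRAS is y = 1706 + 12p.
Setting them equal: 574 = 18p, so p = 31.89.
Substituting into AD, y = 2088.67.

p = 31.89, y = 2088.67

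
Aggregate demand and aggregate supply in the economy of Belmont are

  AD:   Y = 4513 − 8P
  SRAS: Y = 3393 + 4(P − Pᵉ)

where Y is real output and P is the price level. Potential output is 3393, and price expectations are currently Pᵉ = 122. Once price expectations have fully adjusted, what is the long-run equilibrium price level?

Short run: with Pᵉ = 122, SRAS is Y = 2905 + 4P. Setting AD = SRAS gives 1608 = 12P, so P = 134 and Y = 4513 − 8·134 = 3441.
Output 3441 is above potential 3393, so over time expected prices rise and SRAS shifts left until Y returns to 3393.
Long run: Y = 3393 on the AD curve gives 3393 = 4513 − 8P, so P = 140.

Long-run P = 140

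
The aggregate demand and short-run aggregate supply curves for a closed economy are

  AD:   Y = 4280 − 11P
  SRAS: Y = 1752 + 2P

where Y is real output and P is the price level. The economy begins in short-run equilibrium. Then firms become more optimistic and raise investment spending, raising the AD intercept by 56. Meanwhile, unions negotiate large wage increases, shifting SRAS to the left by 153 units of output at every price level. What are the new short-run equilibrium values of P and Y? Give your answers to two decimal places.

After both shocks: AD is Y = 4336 − 11P and SRAS is Y = 1599 + 2P.
Setting them equal: 2737 = 13P, so P = 210.54.
Substituting into AD, Y = 2020.08.

P = 210.54, Y = 2020.08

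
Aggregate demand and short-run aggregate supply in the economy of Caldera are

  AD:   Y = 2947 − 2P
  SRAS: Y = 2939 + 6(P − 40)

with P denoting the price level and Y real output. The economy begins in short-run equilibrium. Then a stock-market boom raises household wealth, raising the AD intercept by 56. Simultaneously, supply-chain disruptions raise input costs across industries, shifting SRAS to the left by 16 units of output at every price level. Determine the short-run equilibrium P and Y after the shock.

P = 40, Y = 2923

After both shocks: AD is Y = 3003 − 2P and SRAS is Y = 2683 + 6P.
Setting them equal: 320 = 8P, so P = 40.
Y = 3003 − 2·40 = 2923.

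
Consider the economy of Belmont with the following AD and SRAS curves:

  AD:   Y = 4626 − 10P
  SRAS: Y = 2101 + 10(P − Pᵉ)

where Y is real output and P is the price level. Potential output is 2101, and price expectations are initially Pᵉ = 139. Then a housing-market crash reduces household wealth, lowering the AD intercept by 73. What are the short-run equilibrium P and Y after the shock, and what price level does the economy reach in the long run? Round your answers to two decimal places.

Short run: P = 192.10, Y = 2632.00. Long run: P = 245.20.

AD shifts left: new AD is Y = 4553 − 10P. With Pᵉ = 139, SRAS is Y = 711 + 10P.
Short run: 4553 − 10P = 711 + 10P gives 3842 = 20P, so P = 192.10 and Y = 4553 − 10P = 2632.00.
Y = 2632.00 is above potential 2101; expectations adjust and SRAS shifts left until Y = 2101.
Long run: on the new AD curve, 2101 = 4553 − 10P gives P = 245.20.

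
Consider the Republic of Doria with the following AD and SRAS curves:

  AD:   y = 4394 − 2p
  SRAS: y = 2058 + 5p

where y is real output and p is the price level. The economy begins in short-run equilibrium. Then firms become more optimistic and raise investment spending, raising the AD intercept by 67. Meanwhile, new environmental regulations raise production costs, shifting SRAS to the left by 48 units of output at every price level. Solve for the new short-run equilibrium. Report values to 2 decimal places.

After both shocks: AD is y = 4461 − 2p and SRAS is y = 2010 + 5p.
Setting them equal: 2451 = 7p, so p = 350.14.
Substituting into AD, y = 3760.71.

p = 350.14, y = 3760.71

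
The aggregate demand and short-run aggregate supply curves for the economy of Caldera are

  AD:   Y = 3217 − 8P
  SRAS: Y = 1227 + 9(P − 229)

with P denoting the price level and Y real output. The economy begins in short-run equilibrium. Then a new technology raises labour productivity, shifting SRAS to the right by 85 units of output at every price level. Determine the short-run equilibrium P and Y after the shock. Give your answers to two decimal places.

This is a positive supply shock: SRAS shifts right.
New SRAS: Y = 9P − 749.
Set AD = SRAS: 3217 − 8P = 9P − 749, so 3966 = 17P and P = 233.29.
Substituting into AD, Y = 1350.65.

P = 233.29, Y = 1350.65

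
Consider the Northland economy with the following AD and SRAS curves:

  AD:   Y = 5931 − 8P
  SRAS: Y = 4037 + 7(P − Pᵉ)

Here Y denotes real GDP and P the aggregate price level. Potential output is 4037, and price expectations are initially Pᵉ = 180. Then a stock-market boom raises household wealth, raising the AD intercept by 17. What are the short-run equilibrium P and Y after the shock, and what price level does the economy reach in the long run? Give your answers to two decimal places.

Short run: P = 211.40, Y = 4256.80. Long run: P = 238.88.

AD shifts right: new AD is Y = 5948 − 8P. With Pᵉ = 180, SRAS is Y = 2777 + 7P.
Short run: 5948 − 8P = 2777 + 7P gives 3171 = 15P, so P = 211.40 and Y = 5948 − 8P = 4256.80.
Y = 4256.80 is above potential 4037; expectations adjust and SRAS shifts left until Y = 4037.
Long run: on the new AD curve, 4037 = 5948 − 8P gives P = 238.88.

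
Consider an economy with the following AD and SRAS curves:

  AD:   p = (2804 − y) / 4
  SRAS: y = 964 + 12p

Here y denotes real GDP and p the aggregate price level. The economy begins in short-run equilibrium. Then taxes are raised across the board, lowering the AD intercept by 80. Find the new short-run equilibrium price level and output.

p = 110, y = 2284

This is a negative demand shock: AD shifts left.
New AD: y = 2724 − 4p.
Set AD = SRAS: 2724 − 4p = 964 + 12p, so 1760 = 16p and p = 110.
y = 2724 − 4·110 = 2284.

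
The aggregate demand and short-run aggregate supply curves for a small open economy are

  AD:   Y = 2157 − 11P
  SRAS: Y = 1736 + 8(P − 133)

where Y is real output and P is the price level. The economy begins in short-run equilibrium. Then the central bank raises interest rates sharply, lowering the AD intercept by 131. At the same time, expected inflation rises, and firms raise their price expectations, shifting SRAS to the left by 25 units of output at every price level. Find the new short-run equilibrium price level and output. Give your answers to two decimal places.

P = 72.58, Y = 1227.63

After both shocks: AD is Y = 2026 − 11P and SRAS is Y = 647 + 8P.
Setting them equal: 1379 = 19P, so P = 72.58.
Substituting into AD, Y = 1227.63.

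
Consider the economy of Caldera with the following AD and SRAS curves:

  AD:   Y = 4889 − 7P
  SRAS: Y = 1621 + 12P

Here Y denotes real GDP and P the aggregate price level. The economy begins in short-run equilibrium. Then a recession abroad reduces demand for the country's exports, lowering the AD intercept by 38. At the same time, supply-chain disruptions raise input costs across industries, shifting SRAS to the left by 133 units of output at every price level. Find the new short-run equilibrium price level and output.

After both shocks: AD is Y = 4851 − 7P and SRAS is Y = 1488 + 12P.
Setting them equal: 3363 = 19P, so P = 177.
Y = 4851 − 7·177 = 3612.

P = 177, Y = 3612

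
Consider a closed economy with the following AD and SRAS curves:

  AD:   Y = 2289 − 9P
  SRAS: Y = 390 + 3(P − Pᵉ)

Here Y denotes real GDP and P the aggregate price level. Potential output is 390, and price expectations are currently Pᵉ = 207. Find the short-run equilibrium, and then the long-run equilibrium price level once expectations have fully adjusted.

Short run: with Pᵉ = 207, SRAS is Y = 3P − 231. Setting AD = SRAS gives 2520 = 12P, so P = 210 and Y = 2289 − 9·210 = 399.
Output 399 is above potential 390, so over time expected prices rise and SRAS shifts left until Y returns to 390.
Long run: Y = 390 on the AD curve gives 390 = 2289 − 9P, so P = 211.

Short run: P = 210, Y = 399. Long run: P = 211.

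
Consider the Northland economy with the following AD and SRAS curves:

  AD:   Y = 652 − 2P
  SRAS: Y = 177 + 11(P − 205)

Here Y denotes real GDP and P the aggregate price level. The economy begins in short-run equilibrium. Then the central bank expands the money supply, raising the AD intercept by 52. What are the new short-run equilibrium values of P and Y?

This is a positive demand shock: AD shifts right.
New AD: Y = 704 − 2P.
SRAS can be written Y = 11P − 2078.
Set AD = SRAS: 704 − 2P = 11P − 2078, so 2782 = 13P and P = 214.
Y = 704 − 2·214 = 276.

P = 214, Y = 276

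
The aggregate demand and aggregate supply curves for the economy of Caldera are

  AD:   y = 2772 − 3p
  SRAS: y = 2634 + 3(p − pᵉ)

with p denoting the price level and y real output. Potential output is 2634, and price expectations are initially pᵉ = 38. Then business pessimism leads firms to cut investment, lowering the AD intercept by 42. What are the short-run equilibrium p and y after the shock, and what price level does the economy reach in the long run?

AD shifts left: new AD is y = 2730 − 3p. With pᵉ = 38, SRAS is y = 2520 + 3p.
Short run: 2730 − 3p = 2520 + 3p gives 210 = 6p, so p = 35 and y = 2730 − 3·35 = 2625.
y = 2625 is below potential 2634; expectations adjust and SRAS shifts right until y = 2634.
Long run: on the new AD curve, 2634 = 2730 − 3p gives p = 32.

Short run: p = 35, y = 2625. Long run: p = 32.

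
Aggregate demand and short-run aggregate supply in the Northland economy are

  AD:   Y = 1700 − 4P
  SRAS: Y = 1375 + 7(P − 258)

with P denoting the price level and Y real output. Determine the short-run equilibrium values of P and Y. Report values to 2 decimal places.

Write SRAS as Y = 1375 + 7P − 1806 = 7P − 431.
Set AD = SRAS: 1700 − 4P = 7P − 431, so 2131 = 11P and P = 193.73.
Substituting into AD, Y = 1700 − 4P = 925.09.

P = 193.73, Y = 925.09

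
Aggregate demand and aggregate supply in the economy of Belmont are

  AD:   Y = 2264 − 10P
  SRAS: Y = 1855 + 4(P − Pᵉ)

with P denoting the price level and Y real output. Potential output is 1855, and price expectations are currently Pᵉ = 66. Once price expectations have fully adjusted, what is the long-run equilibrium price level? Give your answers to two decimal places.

Short run: with Pᵉ = 66, SRAS is Y = 1591 + 4P. Setting AD = SRAS gives 673 = 14P, so P = 48.07 and Y = 2264 − 10P = 1783.29.
Output 1783.29 is below potential 1855, so over time expected prices fall and SRAS shifts right until Y returns to 1855.
Long run: Y = 1855 on the AD curve gives 1855 = 2264 − 10P, so P = 40.90.

Long-run P = 40.90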